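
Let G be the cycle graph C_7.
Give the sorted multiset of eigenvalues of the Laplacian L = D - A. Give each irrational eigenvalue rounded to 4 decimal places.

The graph has 7 vertices and degree multiset [2, 2, 2, 2, 2, 2, 2]; D is the diagonal matrix of degrees and L = D - A. Since every row of L sums to 0, the all-ones vector is in the kernel and 0 is an eigenvalue. The single zero eigenvalue shows the graph is connected. The eigenvalues sum to 14, which equals trace(L) = 2|E|. There is one zero in the spectrum, matching the 1 component.

[0, 0.7530, 0.7530, 2.4450, 2.4450, 3.8019, 3.8019]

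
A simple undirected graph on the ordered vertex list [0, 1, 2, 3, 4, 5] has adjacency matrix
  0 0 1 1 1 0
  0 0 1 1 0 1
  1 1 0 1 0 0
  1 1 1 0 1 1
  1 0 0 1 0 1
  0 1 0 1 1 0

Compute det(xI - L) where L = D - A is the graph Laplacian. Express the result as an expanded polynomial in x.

With the vertex order [0, 1, 2, 3, 4, 5], the degrees are [3, 3, 3, 5, 3, 3], giving D = diag(3, 3, 3, 5, 3, 3) and L = D - A. Computing det(xI - L) by cofactor expansion (or equivalently via sum-over-permutations) gives x^6 - 20x^5 + 155x^4 - 580x^3 + 1045x^2 - 726x. The constant term is 0 because L is singular (the all-ones vector lies in its kernel). By the matrix-tree theorem the graph has (1/6) * product of the nonzero eigenvalues = 121 spanning trees.

x^6 - 20x^5 + 155x^4 - 580x^3 + 1045x^2 - 726x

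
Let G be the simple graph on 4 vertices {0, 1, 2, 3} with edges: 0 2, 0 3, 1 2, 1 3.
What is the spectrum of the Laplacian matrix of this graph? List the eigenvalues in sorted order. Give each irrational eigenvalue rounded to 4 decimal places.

With the vertex order [0, 1, 2, 3], the degrees are [2, 2, 2, 2], giving D = diag(2, 2, 2, 2) and L = D - A. Diagonalising L (or applying a numerical eigensolver to the 4x4 matrix) gives the spectrum above. The single zero eigenvalue shows the graph is connected. There is one zero in the spectrum, matching the 1 component. By the matrix-tree theorem the graph has (1/4) * product of the nonzero eigenvalues = 4 spanning trees.

[0, 2, 2, 4]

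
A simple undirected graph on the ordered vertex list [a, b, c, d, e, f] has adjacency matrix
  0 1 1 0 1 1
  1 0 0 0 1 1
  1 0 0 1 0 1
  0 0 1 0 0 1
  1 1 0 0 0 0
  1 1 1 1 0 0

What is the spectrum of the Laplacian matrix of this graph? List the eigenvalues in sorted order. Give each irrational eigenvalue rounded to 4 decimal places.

With the vertex order [a, b, c, d, e, f], the degrees are [4, 3, 3, 2, 2, 4], giving D = diag(4, 3, 3, 2, 2, 4) and L = D - A. L is symmetric positive semidefinite, so every eigenvalue is real and nonnegative.

[0, 1.1864, 3, 3.4707, 5, 5.3429]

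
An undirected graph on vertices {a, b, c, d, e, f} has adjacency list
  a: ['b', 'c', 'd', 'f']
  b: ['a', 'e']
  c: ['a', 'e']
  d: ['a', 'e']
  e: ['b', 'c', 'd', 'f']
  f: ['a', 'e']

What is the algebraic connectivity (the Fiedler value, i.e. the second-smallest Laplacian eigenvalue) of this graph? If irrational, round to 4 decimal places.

2

Reading degrees in the order [a, b, c, d, e, f] gives [4, 2, 2, 2, 4, 2]; set D = diag(4, 2, 2, 2, 4, 2) and form L = D - A. The sorted Laplacian eigenvalues are [0, 2, 2, 2, 4, 6]; the algebraic connectivity is the second entry, 2. The eigenvalues sum to 16, which equals trace(L) = 2|E|.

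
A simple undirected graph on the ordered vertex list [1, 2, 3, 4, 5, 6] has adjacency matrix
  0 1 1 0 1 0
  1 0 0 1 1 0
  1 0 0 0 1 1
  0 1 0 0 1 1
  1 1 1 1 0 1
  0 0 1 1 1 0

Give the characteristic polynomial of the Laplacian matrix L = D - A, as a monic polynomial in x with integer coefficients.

x^6 - 20x^5 + 155x^4 - 580x^3 + 1045x^2 - 726x

Each diagonal entry of L is the vertex degree and each off-diagonal entry is -1 where an edge is present, 0 otherwise; in the order [1, 2, 3, 4, 5, 6] the diagonal is [3, 3, 3, 3, 5, 3]. L has integer entries, so p(x) = det(xI - L) has integer coefficients. Expanding the determinant yields x^6 - 20x^5 + 155x^4 - 580x^3 + 1045x^2 - 726x. The coefficient of x^5 equals -trace(L) = -20, matching the sum of degrees. There is one zero in the spectrum, matching the 1 component. The largest eigenvalue, 6, is at most the vertex count 6.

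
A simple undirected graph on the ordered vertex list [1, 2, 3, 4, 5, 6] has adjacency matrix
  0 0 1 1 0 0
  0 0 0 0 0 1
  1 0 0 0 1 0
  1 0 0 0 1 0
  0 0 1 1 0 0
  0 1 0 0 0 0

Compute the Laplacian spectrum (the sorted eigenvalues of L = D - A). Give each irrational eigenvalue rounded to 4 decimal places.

[0, 0, 2, 2, 2, 4]

Reading degrees in the order [1, 2, 3, 4, 5, 6] gives [2, 1, 2, 2, 2, 1]; set D = diag(2, 1, 2, 2, 2, 1) and form L = D - A. Diagonalising L (or applying a numerical eigensolver to the 6x6 matrix) gives the spectrum above. The 2 zero eigenvalues correspond to the 2 connected components.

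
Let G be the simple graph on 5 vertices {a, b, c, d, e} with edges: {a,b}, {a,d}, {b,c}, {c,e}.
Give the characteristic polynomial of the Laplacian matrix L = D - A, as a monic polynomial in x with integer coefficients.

x^5 - 8x^4 + 21x^3 - 20x^2 + 5x

Reading degrees in the order [a, b, c, d, e] gives [2, 2, 2, 1, 1]; set D = diag(2, 2, 2, 1, 1) and form L = D - A. Computing det(xI - L) by cofactor expansion (or equivalently via sum-over-permutations) gives x^5 - 8x^4 + 21x^3 - 20x^2 + 5x. Since p(0) = det(-L) = 0, x divides p(x). The eigenvalues sum to 8, which equals trace(L) = 2|E|. The largest eigenvalue, 3.6180, is at most the vertex count 5.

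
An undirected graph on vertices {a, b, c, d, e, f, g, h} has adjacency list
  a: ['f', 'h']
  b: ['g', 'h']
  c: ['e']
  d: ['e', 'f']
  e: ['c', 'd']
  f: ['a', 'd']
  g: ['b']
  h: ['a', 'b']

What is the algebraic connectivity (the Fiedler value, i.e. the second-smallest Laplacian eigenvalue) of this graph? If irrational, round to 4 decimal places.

Reading degrees in the order [a, b, c, d, e, f, g, h] gives [2, 2, 1, 2, 2, 2, 1, 2]; set D = diag(2, 2, 1, 2, 2, 2, 1, 2) and form L = D - A. Computing the eigenvalues of L and sorting gives [0, 0.1522, 0.5858, 1.2346, 2, 2.7654, 3.4142, 3.8478]. The Fiedler value lambda_2 = 0.1522 is strictly positive, so the graph is connected. The eigenvalues sum to 14, which equals trace(L) = 2|E|.

0.1522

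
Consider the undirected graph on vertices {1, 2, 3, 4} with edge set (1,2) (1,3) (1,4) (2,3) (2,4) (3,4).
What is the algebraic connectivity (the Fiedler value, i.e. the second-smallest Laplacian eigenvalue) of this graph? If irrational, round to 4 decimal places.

4

With the vertex order [1, 2, 3, 4], the degrees are [3, 3, 3, 3], giving D = diag(3, 3, 3, 3) and L = D - A. Computing the eigenvalues of L and sorting gives [0, 4, 4, 4]. The Fiedler value lambda_2 = 4 is strictly positive, so the graph is connected.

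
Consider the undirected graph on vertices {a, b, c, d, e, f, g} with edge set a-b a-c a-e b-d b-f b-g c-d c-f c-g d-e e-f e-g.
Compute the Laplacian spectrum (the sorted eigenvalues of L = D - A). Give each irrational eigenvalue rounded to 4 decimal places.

Reading degrees in the order [a, b, c, d, e, f, g] gives [3, 4, 4, 3, 4, 3, 3]; set D = diag(3, 4, 4, 3, 4, 3, 3) and form L = D - A. L is symmetric positive semidefinite, so every eigenvalue is real and nonnegative. There is one zero in the spectrum, matching the 1 component. The largest eigenvalue, 7, is at most the vertex count 7.

[0, 3, 3, 3, 4, 4, 7]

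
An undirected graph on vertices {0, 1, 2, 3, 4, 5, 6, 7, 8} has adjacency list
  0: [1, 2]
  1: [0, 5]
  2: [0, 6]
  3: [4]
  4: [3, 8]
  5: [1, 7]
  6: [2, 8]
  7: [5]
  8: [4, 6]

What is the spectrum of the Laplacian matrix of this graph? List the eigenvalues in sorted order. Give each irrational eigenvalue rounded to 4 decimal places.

[0, 0.1206, 0.4679, 1, 1.6527, 2.3473, 3, 3.5321, 3.8794]

With the vertex order [0, 1, 2, 3, 4, 5, 6, 7, 8], the degrees are [2, 2, 2, 1, 2, 2, 2, 1, 2], giving D = diag(2, 2, 2, 1, 2, 2, 2, 1, 2) and L = D - A. Diagonalising L (or applying a numerical eigensolver to the 9x9 matrix) gives the spectrum above. The single zero eigenvalue shows the graph is connected. By the matrix-tree theorem the graph has (1/9) * product of the nonzero eigenvalues = 1 spanning tree. The largest eigenvalue, 3.8794, is at most the vertex count 9.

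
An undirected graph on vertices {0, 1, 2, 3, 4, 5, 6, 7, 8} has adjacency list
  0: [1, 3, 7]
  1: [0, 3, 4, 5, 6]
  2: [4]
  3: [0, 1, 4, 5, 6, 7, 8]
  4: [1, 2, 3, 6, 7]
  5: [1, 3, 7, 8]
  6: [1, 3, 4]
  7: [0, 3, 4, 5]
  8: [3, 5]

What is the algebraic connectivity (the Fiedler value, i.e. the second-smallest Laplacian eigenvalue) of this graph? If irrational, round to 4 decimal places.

Reading degrees in the order [0, 1, 2, 3, 4, 5, 6, 7, 8] gives [3, 5, 1, 7, 5, 4, 3, 4, 2]; set D = diag(3, 5, 1, 7, 5, 4, 3, 4, 2) and form L = D - A. The sorted Laplacian eigenvalues are [0, 0.8614, 1.8021, 2.6079, 3.7504, 4.5613, 5.4396, 6.9457, 8.0316]; the algebraic connectivity is the second entry, 0.8614. The largest eigenvalue, 8.0316, is at most the vertex count 9.

0.8614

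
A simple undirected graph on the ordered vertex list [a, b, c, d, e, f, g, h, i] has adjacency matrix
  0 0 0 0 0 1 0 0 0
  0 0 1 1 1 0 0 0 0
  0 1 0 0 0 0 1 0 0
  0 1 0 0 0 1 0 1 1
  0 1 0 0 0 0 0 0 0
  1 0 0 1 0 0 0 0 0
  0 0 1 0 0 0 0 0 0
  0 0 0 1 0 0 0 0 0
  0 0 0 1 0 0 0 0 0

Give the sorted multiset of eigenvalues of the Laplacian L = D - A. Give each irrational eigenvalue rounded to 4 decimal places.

[0, 0.2427, 0.5371, 0.6893, 1, 2.1297, 2.4166, 3.6434, 5.3411]

Reading degrees in the order [a, b, c, d, e, f, g, h, i] gives [1, 3, 2, 4, 1, 2, 1, 1, 1]; set D = diag(1, 3, 2, 4, 1, 2, 1, 1, 1) and form L = D - A. Since every row of L sums to 0, the all-ones vector is in the kernel and 0 is an eigenvalue. There is one zero in the spectrum, matching the 1 component.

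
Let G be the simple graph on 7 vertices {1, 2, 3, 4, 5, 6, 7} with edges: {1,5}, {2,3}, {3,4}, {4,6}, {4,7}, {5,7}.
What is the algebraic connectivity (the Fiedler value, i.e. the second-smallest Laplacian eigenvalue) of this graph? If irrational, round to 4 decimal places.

With the vertex order [1, 2, 3, 4, 5, 6, 7], the degrees are [1, 1, 2, 3, 2, 1, 2], giving D = diag(1, 1, 2, 3, 2, 1, 2) and L = D - A. The sorted Laplacian eigenvalues are [0, 0.2603, 0.6262, 1.4055, 2.2742, 3.0996, 4.3342]; the algebraic connectivity is the second entry, 0.2603. By the matrix-tree theorem the graph has (1/7) * product of the nonzero eigenvalues = 1 spanning tree. The largest eigenvalue, 4.3342, is at most the vertex count 7.

0.2603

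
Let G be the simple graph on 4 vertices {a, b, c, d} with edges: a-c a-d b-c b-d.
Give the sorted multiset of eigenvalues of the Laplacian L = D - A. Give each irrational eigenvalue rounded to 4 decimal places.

[0, 2, 2, 4]

Each diagonal entry of L is the vertex degree and each off-diagonal entry is -1 where an edge is present, 0 otherwise; in the order [a, b, c, d] the diagonal is [2, 2, 2, 2]. Since every row of L sums to 0, the all-ones vector is in the kernel and 0 is an eigenvalue. There is one zero in the spectrum, matching the 1 component. The largest eigenvalue, 4, is at most the vertex count 4.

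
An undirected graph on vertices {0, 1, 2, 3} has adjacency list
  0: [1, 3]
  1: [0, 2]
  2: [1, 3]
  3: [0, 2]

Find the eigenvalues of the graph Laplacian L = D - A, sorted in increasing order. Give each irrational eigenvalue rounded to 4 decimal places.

Each diagonal entry of L is the vertex degree and each off-diagonal entry is -1 where an edge is present, 0 otherwise; in the order [0, 1, 2, 3] the diagonal is [2, 2, 2, 2]. The multiplicity of 0 as a Laplacian eigenvalue equals the number of connected components.

[0, 2, 2, 4]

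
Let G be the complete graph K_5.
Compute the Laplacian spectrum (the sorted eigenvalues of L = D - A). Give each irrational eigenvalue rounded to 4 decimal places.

The graph has 5 vertices and degree multiset [4, 4, 4, 4, 4]; D is the diagonal matrix of degrees and L = D - A. Since every row of L sums to 0, the all-ones vector is in the kernel and 0 is an eigenvalue.

[0, 5, 5, 5, 5]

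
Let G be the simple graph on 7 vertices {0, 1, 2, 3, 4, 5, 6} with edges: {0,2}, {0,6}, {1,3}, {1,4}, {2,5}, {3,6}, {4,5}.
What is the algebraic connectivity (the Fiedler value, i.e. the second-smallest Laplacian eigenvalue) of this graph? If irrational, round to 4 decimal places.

Reading degrees in the order [0, 1, 2, 3, 4, 5, 6] gives [2, 2, 2, 2, 2, 2, 2]; set D = diag(2, 2, 2, 2, 2, 2, 2) and form L = D - A. Computing the eigenvalues of L and sorting gives [0, 0.7530, 0.7530, 2.4450, 2.4450, 3.8019, 3.8019]. The Fiedler value lambda_2 = 0.7530 is strictly positive, so the graph is connected. The eigenvalues sum to 14, which equals trace(L) = 2|E|. There is one zero in the spectrum, matching the 1 component.

0.7530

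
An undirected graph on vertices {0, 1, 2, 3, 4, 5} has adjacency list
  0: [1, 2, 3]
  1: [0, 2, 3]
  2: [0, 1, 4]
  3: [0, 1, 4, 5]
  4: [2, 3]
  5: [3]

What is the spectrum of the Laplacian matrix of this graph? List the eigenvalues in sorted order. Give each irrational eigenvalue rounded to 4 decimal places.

With the vertex order [0, 1, 2, 3, 4, 5], the degrees are [3, 3, 3, 4, 2, 1], giving D = diag(3, 3, 3, 4, 2, 1) and L = D - A. Diagonalising L (or applying a numerical eigensolver to the 6x6 matrix) gives the spectrum above.

[0, 0.9139, 2, 3.5720, 4, 5.5141]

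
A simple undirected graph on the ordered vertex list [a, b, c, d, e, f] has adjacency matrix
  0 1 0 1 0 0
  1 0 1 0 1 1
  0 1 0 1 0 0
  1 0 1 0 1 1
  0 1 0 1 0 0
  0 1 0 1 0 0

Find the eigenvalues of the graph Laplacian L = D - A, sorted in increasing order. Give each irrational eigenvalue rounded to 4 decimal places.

Each diagonal entry of L is the vertex degree and each off-diagonal entry is -1 where an edge is present, 0 otherwise; in the order [a, b, c, d, e, f] the diagonal is [2, 4, 2, 4, 2, 2]. L is symmetric positive semidefinite, so every eigenvalue is real and nonnegative.

[0, 2, 2, 2, 4, 6]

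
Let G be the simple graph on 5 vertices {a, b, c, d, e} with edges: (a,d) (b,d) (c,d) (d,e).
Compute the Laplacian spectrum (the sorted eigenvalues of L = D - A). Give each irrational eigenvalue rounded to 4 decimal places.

Reading degrees in the order [a, b, c, d, e] gives [1, 1, 1, 4, 1]; set D = diag(1, 1, 1, 4, 1) and form L = D - A. The multiplicity of 0 as a Laplacian eigenvalue equals the number of connected components.

[0, 1, 1, 1, 5]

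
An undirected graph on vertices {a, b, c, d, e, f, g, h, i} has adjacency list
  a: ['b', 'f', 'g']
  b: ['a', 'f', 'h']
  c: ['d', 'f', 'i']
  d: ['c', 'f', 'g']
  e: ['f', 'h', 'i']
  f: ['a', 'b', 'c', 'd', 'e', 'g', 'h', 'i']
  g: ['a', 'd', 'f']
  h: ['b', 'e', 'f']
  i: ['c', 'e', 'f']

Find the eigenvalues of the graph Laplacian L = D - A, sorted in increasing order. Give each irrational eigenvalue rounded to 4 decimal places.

[0, 1.5858, 1.5858, 3, 3, 4.4142, 4.4142, 5, 9]

Reading degrees in the order [a, b, c, d, e, f, g, h, i] gives [3, 3, 3, 3, 3, 8, 3, 3, 3]; set D = diag(3, 3, 3, 3, 3, 8, 3, 3, 3) and form L = D - A. Since every row of L sums to 0, the all-ones vector is in the kernel and 0 is an eigenvalue. The single zero eigenvalue shows the graph is connected. By the matrix-tree theorem the graph has (1/9) * product of the nonzero eigenvalues = 2205 spanning trees.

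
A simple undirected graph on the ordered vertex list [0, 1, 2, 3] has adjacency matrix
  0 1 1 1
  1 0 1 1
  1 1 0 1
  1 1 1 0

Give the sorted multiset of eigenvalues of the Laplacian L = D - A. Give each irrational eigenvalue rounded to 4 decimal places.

With the vertex order [0, 1, 2, 3], the degrees are [3, 3, 3, 3], giving D = diag(3, 3, 3, 3) and L = D - A. Diagonalising L (or applying a numerical eigensolver to the 4x4 matrix) gives the spectrum above. The single zero eigenvalue shows the graph is connected. The eigenvalues sum to 12, which equals trace(L) = 2|E|.

[0, 4, 4, 4]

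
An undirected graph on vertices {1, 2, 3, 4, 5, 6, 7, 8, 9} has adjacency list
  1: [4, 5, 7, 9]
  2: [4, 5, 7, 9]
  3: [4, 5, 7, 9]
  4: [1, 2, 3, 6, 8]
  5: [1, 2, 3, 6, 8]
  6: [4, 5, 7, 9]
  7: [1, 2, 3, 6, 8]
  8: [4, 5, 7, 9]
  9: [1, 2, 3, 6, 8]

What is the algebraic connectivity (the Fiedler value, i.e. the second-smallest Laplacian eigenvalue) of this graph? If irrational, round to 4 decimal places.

With the vertex order [1, 2, 3, 4, 5, 6, 7, 8, 9], the degrees are [4, 4, 4, 5, 5, 4, 5, 4, 5], giving D = diag(4, 4, 4, 5, 5, 4, 5, 4, 5) and L = D - A. Computing the eigenvalues of L and sorting gives [0, 4, 4, 4, 4, 5, 5, 5, 9]. The Fiedler value lambda_2 = 4 is strictly positive, so the graph is connected. The largest eigenvalue, 9, is at most the vertex count 9.

4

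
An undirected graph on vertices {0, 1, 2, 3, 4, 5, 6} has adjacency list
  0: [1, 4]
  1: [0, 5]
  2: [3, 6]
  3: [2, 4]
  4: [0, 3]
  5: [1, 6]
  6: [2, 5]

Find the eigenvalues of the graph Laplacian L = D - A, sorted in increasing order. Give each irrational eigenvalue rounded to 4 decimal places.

With the vertex order [0, 1, 2, 3, 4, 5, 6], the degrees are [2, 2, 2, 2, 2, 2, 2], giving D = diag(2, 2, 2, 2, 2, 2, 2) and L = D - A. L is symmetric positive semidefinite, so every eigenvalue is real and nonnegative. By the matrix-tree theorem the graph has (1/7) * product of the nonzero eigenvalues = 7 spanning trees.

[0, 0.7530, 0.7530, 2.4450, 2.4450, 3.8019, 3.8019]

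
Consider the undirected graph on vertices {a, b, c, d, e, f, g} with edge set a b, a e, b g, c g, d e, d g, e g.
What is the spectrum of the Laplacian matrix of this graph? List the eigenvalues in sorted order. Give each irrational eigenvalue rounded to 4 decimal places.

Each diagonal entry of L is the vertex degree and each off-diagonal entry is -1 where an edge is present, 0 otherwise; in the order [a, b, c, d, e, f, g] the diagonal is [2, 2, 1, 2, 3, 0, 4]. L is symmetric positive semidefinite, so every eigenvalue is real and nonnegative. The 2 zero eigenvalues correspond to the 2 connected components. The eigenvalues sum to 14, which equals trace(L) = 2|E|.

[0, 0, 0.8817, 1.4506, 2.5341, 3.8647, 5.2688]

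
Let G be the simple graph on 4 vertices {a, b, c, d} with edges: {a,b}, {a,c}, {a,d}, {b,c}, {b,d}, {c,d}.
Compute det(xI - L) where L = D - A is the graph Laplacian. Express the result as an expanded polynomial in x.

x^4 - 12x^3 + 48x^2 - 64x

Each diagonal entry of L is the vertex degree and each off-diagonal entry is -1 where an edge is present, 0 otherwise; in the order [a, b, c, d] the diagonal is [3, 3, 3, 3]. L has integer entries, so p(x) = det(xI - L) has integer coefficients. Expanding the determinant yields x^4 - 12x^3 + 48x^2 - 64x. The constant term is 0 because L is singular (the all-ones vector lies in its kernel). The largest eigenvalue, 4, is at most the vertex count 4. There is one zero in the spectrum, matching the 1 component.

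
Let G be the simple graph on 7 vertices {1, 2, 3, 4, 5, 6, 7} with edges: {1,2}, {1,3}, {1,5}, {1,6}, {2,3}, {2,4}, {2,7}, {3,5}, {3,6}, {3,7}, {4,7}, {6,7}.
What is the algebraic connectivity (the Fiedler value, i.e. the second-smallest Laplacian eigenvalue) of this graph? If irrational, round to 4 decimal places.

Each diagonal entry of L is the vertex degree and each off-diagonal entry is -1 where an edge is present, 0 otherwise; in the order [1, 2, 3, 4, 5, 6, 7] the diagonal is [4, 4, 5, 2, 2, 3, 4]. Computing the eigenvalues of L and sorting gives [0, 1.3575, 2.3723, 3.8493, 4.3795, 5.8885, 6.1528]. The Fiedler value lambda_2 = 1.3575 is strictly positive, so the graph is connected. By the matrix-tree theorem the graph has (1/7) * product of the nonzero eigenvalues = 281 spanning trees. The eigenvalues sum to 24, which equals trace(L) = 2|E|.

1.3575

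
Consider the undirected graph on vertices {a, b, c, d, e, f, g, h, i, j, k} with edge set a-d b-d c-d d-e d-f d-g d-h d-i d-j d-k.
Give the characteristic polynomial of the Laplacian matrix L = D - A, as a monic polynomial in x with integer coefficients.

x^11 - 20x^10 + 135x^9 - 480x^8 + 1050x^7 - 1512x^6 + 1470x^5 - 960x^4 + 405x^3 - 100x^2 + 11x

Each diagonal entry of L is the vertex degree and each off-diagonal entry is -1 where an edge is present, 0 otherwise; in the order [a, b, c, d, e, f, g, h, i, j, k] the diagonal is [1, 1, 1, 10, 1, 1, 1, 1, 1, 1, 1]. The eigenvalues of L are [0, 1, 1, 1, 1, 1, 1, 1, 1, 1, 11]; the characteristic polynomial is the product of (x - lambda_i), which multiplies out to x^11 - 20x^10 + 135x^9 - 480x^8 + 1050x^7 - 1512x^6 + 1470x^5 - 960x^4 + 405x^3 - 100x^2 + 11x. The coefficient of x^10 equals -trace(L) = -20, matching the sum of degrees. The largest eigenvalue, 11, is at most the vertex count 11. By the matrix-tree theorem the graph has (1/11) * product of the nonzero eigenvalues = 1 spanning tree.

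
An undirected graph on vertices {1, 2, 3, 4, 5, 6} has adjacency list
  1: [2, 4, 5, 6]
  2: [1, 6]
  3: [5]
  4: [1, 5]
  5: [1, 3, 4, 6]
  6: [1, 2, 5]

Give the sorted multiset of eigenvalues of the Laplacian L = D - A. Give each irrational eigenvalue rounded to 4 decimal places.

With the vertex order [1, 2, 3, 4, 5, 6], the degrees are [4, 2, 1, 2, 4, 3], giving D = diag(4, 2, 1, 2, 4, 3) and L = D - A. L is symmetric positive semidefinite, so every eigenvalue is real and nonnegative. The single zero eigenvalue shows the graph is connected. The eigenvalues sum to 16, which equals trace(L) = 2|E|. By the matrix-tree theorem the graph has (1/6) * product of the nonzero eigenvalues = 21 spanning trees.

[0, 0.8851, 1.6972, 3.2541, 4.8608, 5.3028]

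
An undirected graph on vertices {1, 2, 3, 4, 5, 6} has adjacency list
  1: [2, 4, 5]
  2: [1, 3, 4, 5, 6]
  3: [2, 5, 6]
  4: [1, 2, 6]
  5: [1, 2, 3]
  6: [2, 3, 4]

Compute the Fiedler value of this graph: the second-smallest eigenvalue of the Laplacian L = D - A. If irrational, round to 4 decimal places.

2.3820

Reading degrees in the order [1, 2, 3, 4, 5, 6] gives [3, 5, 3, 3, 3, 3]; set D = diag(3, 5, 3, 3, 3, 3) and form L = D - A. The sorted Laplacian eigenvalues are [0, 2.3820, 2.3820, 4.6180, 4.6180, 6]; the algebraic connectivity is the second entry, 2.3820. The largest eigenvalue, 6, is at most the vertex count 6.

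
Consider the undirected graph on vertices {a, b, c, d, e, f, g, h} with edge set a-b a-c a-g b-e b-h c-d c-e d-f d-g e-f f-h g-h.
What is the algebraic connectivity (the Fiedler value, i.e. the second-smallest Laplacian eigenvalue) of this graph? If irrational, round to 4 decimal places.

2

Reading degrees in the order [a, b, c, d, e, f, g, h] gives [3, 3, 3, 3, 3, 3, 3, 3]; set D = diag(3, 3, 3, 3, 3, 3, 3, 3) and form L = D - A. The sorted Laplacian eigenvalues are [0, 2, 2, 2, 4, 4, 4, 6]; the algebraic connectivity is the second entry, 2.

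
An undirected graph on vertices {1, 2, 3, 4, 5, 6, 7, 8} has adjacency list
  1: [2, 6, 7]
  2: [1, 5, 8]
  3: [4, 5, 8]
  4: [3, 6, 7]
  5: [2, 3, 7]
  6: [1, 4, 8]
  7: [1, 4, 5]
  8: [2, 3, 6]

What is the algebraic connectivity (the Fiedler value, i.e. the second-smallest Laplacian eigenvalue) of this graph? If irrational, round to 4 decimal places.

Each diagonal entry of L is the vertex degree and each off-diagonal entry is -1 where an edge is present, 0 otherwise; in the order [1, 2, 3, 4, 5, 6, 7, 8] the diagonal is [3, 3, 3, 3, 3, 3, 3, 3]. The sorted Laplacian eigenvalues are [0, 2, 2, 2, 4, 4, 4, 6]; the algebraic connectivity is the second entry, 2. By the matrix-tree theorem the graph has (1/8) * product of the nonzero eigenvalues = 384 spanning trees.

2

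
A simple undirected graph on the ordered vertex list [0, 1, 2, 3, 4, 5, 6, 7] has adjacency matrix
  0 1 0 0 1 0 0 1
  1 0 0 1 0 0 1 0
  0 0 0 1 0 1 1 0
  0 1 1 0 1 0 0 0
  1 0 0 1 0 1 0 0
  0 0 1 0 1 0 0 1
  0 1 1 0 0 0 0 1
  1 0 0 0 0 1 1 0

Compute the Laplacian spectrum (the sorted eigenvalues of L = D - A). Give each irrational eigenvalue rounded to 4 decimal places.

[0, 2, 2, 2, 4, 4, 4, 6]

With the vertex order [0, 1, 2, 3, 4, 5, 6, 7], the degrees are [3, 3, 3, 3, 3, 3, 3, 3], giving D = diag(3, 3, 3, 3, 3, 3, 3, 3) and L = D - A. Since every row of L sums to 0, the all-ones vector is in the kernel and 0 is an eigenvalue. The single zero eigenvalue shows the graph is connected. By the matrix-tree theorem the graph has (1/8) * product of the nonzero eigenvalues = 384 spanning trees. The eigenvalues sum to 24, which equals trace(L) = 2|E|.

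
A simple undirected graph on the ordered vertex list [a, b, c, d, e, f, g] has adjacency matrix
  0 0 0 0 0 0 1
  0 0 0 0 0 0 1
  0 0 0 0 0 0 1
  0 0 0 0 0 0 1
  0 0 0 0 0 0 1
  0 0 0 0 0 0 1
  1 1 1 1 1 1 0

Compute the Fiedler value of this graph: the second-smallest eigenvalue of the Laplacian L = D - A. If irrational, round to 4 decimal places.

1

Each diagonal entry of L is the vertex degree and each off-diagonal entry is -1 where an edge is present, 0 otherwise; in the order [a, b, c, d, e, f, g] the diagonal is [1, 1, 1, 1, 1, 1, 6]. Computing the eigenvalues of L and sorting gives [0, 1, 1, 1, 1, 1, 7]. The Fiedler value lambda_2 = 1 is strictly positive, so the graph is connected. The eigenvalues sum to 12, which equals trace(L) = 2|E|.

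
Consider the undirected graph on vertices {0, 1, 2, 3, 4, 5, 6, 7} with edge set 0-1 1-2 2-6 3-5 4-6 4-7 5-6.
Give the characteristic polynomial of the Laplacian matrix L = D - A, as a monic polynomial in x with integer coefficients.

Reading degrees in the order [0, 1, 2, 3, 4, 5, 6, 7] gives [1, 2, 2, 1, 2, 2, 3, 1]; set D = diag(1, 2, 2, 1, 2, 2, 3, 1) and form L = D - A. L has integer entries, so p(x) = det(xI - L) has integer coefficients. Expanding the determinant yields x^8 - 14x^7 + 77x^6 - 212x^5 + 307x^4 - 224x^3 + 72x^2 - 8x. The coefficient of x^7 equals -trace(L) = -14, matching the sum of degrees. There is one zero in the spectrum, matching the 1 component.

x^8 - 14x^7 + 77x^6 - 212x^5 + 307x^4 - 224x^3 + 72x^2 - 8x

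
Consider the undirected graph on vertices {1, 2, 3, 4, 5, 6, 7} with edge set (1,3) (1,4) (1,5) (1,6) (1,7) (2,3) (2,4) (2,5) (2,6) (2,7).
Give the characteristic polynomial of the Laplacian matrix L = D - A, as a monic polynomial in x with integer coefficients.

Reading degrees in the order [1, 2, 3, 4, 5, 6, 7] gives [5, 5, 2, 2, 2, 2, 2]; set D = diag(5, 5, 2, 2, 2, 2, 2) and form L = D - A. L has integer entries, so p(x) = det(xI - L) has integer coefficients. Expanding the determinant yields x^7 - 20x^6 + 155x^5 - 600x^4 + 1240x^3 - 1312x^2 + 560x. The coefficient of x^6 equals -trace(L) = -20, matching the sum of degrees. There is one zero in the spectrum, matching the 1 component.

x^7 - 20x^6 + 155x^5 - 600x^4 + 1240x^3 - 1312x^2 + 560x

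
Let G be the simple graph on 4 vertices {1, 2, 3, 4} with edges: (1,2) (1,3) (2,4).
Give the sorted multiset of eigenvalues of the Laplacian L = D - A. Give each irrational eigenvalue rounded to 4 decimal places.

Reading degrees in the order [1, 2, 3, 4] gives [2, 2, 1, 1]; set D = diag(2, 2, 1, 1) and form L = D - A. Diagonalising L (or applying a numerical eigensolver to the 4x4 matrix) gives the spectrum above.

[0, 0.5858, 2, 3.4142]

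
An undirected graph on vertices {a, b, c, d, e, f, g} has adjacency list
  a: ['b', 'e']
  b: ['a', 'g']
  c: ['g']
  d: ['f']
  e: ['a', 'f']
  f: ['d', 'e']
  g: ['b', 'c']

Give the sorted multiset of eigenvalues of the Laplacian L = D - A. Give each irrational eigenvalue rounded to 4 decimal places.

Each diagonal entry of L is the vertex degree and each off-diagonal entry is -1 where an edge is present, 0 otherwise; in the order [a, b, c, d, e, f, g] the diagonal is [2, 2, 1, 1, 2, 2, 2]. Diagonalising L (or applying a numerical eigensolver to the 7x7 matrix) gives the spectrum above. The largest eigenvalue, 3.8019, is at most the vertex count 7.

[0, 0.1981, 0.7530, 1.5550, 2.4450, 3.2470, 3.8019]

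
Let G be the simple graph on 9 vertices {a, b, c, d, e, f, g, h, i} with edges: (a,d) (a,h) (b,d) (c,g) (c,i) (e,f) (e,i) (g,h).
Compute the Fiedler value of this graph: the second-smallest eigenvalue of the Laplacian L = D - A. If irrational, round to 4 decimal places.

0.1206

With the vertex order [a, b, c, d, e, f, g, h, i], the degrees are [2, 1, 2, 2, 2, 1, 2, 2, 2], giving D = diag(2, 1, 2, 2, 2, 1, 2, 2, 2) and L = D - A. The smallest Laplacian eigenvalue is always 0. The next one, lambda_2 = 0.1206, measures how hard the graph is to disconnect: larger values mean better connectivity. By the matrix-tree theorem the graph has (1/9) * product of the nonzero eigenvalues = 1 spanning tree.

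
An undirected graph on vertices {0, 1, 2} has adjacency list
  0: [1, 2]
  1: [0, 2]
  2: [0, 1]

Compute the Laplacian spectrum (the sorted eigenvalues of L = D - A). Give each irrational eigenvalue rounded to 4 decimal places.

[0, 3, 3]

Reading degrees in the order [0, 1, 2] gives [2, 2, 2]; set D = diag(2, 2, 2) and form L = D - A. The multiplicity of 0 as a Laplacian eigenvalue equals the number of connected components. The eigenvalues sum to 6, which equals trace(L) = 2|E|.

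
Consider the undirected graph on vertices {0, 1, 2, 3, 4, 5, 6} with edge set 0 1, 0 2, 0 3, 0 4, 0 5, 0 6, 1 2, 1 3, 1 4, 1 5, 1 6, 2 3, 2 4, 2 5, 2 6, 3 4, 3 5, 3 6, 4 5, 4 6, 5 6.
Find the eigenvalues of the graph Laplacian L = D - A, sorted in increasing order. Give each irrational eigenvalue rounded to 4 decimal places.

With the vertex order [0, 1, 2, 3, 4, 5, 6], the degrees are [6, 6, 6, 6, 6, 6, 6], giving D = diag(6, 6, 6, 6, 6, 6, 6) and L = D - A. Diagonalising L (or applying a numerical eigensolver to the 7x7 matrix) gives the spectrum above. The single zero eigenvalue shows the graph is connected. The eigenvalues sum to 42, which equals trace(L) = 2|E|. By the matrix-tree theorem the graph has (1/7) * product of the nonzero eigenvalues = 16807 spanning trees.

[0, 7, 7, 7, 7, 7, 7]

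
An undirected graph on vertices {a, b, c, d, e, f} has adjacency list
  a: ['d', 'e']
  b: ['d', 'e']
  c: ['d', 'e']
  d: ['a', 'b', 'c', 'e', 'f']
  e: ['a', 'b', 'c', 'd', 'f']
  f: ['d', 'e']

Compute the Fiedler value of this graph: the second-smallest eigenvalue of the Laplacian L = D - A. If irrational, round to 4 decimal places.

With the vertex order [a, b, c, d, e, f], the degrees are [2, 2, 2, 5, 5, 2], giving D = diag(2, 2, 2, 5, 5, 2) and L = D - A. The sorted Laplacian eigenvalues are [0, 2, 2, 2, 6, 6]; the algebraic connectivity is the second entry, 2. There is one zero in the spectrum, matching the 1 component.

2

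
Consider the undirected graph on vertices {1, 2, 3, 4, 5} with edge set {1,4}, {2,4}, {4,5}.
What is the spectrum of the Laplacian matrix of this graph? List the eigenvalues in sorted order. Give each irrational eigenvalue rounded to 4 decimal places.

[0, 0, 1, 1, 4]

With the vertex order [1, 2, 3, 4, 5], the degrees are [1, 1, 0, 3, 1], giving D = diag(1, 1, 0, 3, 1) and L = D - A. L is symmetric positive semidefinite, so every eigenvalue is real and nonnegative. The 2 zero eigenvalues correspond to the 2 connected components.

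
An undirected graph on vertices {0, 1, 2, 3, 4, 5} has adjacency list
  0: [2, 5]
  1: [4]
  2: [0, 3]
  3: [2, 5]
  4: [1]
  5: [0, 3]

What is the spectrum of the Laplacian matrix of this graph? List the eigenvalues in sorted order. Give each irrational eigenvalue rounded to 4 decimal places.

[0, 0, 2, 2, 2, 4]

Each diagonal entry of L is the vertex degree and each off-diagonal entry is -1 where an edge is present, 0 otherwise; in the order [0, 1, 2, 3, 4, 5] the diagonal is [2, 1, 2, 2, 1, 2]. The multiplicity of 0 as a Laplacian eigenvalue equals the number of connected components. The 2 zero eigenvalues correspond to the 2 connected components. There are 2 zeros in the spectrum, matching the 2 components. The eigenvalues sum to 10, which equals trace(L) = 2|E|.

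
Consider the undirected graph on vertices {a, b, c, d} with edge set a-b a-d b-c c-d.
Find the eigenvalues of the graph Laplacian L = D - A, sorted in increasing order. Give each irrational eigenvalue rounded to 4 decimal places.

[0, 2, 2, 4]

With the vertex order [a, b, c, d], the degrees are [2, 2, 2, 2], giving D = diag(2, 2, 2, 2) and L = D - A. Since every row of L sums to 0, the all-ones vector is in the kernel and 0 is an eigenvalue. The eigenvalues sum to 8, which equals trace(L) = 2|E|.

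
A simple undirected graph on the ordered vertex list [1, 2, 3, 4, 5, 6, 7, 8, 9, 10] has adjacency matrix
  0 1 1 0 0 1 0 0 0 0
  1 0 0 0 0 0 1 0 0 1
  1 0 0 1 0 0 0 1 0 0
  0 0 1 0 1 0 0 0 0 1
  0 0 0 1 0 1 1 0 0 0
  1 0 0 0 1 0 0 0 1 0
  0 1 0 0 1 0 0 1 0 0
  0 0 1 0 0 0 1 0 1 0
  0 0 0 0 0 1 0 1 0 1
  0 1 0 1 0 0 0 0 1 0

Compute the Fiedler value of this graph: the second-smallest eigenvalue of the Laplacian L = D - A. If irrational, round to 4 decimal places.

2

With the vertex order [1, 2, 3, 4, 5, 6, 7, 8, 9, 10], the degrees are [3, 3, 3, 3, 3, 3, 3, 3, 3, 3], giving D = diag(3, 3, 3, 3, 3, 3, 3, 3, 3, 3) and L = D - A. The sorted Laplacian eigenvalues are [0, 2, 2, 2, 2, 2, 5, 5, 5, 5]; the algebraic connectivity is the second entry, 2. The largest eigenvalue, 5, is at most the vertex count 10. There is one zero in the spectrum, matching the 1 component.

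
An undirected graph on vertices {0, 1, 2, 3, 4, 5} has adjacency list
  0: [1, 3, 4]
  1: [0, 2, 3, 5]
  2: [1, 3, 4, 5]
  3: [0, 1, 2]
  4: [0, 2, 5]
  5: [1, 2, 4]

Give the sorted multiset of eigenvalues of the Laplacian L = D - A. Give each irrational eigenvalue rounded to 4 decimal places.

[0, 2.2679, 3, 4, 5, 5.7321]

Reading degrees in the order [0, 1, 2, 3, 4, 5] gives [3, 4, 4, 3, 3, 3]; set D = diag(3, 4, 4, 3, 3, 3) and form L = D - A. L is symmetric positive semidefinite, so every eigenvalue is real and nonnegative. The single zero eigenvalue shows the graph is connected. The eigenvalues sum to 20, which equals trace(L) = 2|E|. The largest eigenvalue, 5.7321, is at most the vertex count 6.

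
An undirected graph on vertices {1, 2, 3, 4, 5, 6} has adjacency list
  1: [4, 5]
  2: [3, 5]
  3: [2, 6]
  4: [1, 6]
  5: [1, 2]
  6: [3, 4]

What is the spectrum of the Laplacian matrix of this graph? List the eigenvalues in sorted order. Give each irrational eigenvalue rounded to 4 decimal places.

Reading degrees in the order [1, 2, 3, 4, 5, 6] gives [2, 2, 2, 2, 2, 2]; set D = diag(2, 2, 2, 2, 2, 2) and form L = D - A. Since every row of L sums to 0, the all-ones vector is in the kernel and 0 is an eigenvalue. The single zero eigenvalue shows the graph is connected. There is one zero in the spectrum, matching the 1 component. By the matrix-tree theorem the graph has (1/6) * product of the nonzero eigenvalues = 6 spanning trees.

[0, 1, 1, 3, 3, 4]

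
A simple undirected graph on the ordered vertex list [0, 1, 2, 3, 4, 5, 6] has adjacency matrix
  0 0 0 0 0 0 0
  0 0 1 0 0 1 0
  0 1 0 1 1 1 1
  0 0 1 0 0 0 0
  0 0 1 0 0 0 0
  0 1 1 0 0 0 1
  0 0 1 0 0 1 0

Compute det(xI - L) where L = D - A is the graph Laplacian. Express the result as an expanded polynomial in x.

Each diagonal entry of L is the vertex degree and each off-diagonal entry is -1 where an edge is present, 0 otherwise; in the order [0, 1, 2, 3, 4, 5, 6] the diagonal is [0, 2, 5, 1, 1, 3, 2]. The eigenvalues of L are [0, 0, 1, 1, 2, 4, 6]; the characteristic polynomial is the product of (x - lambda_i), which multiplies out to x^7 - 14x^6 + 69x^5 - 148x^4 + 140x^3 - 48x^2. The constant term is 0 because L is singular (the all-ones vector lies in its kernel). There are 2 zeros in the spectrum, matching the 2 components. The eigenvalues sum to 14, which equals trace(L) = 2|E|.

x^7 - 14x^6 + 69x^5 - 148x^4 + 140x^3 - 48x^2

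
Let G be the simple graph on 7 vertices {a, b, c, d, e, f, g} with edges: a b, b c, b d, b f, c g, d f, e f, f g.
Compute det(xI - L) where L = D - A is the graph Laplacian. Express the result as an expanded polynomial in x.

Each diagonal entry of L is the vertex degree and each off-diagonal entry is -1 where an edge is present, 0 otherwise; in the order [a, b, c, d, e, f, g] the diagonal is [1, 4, 2, 2, 1, 4, 2]. L has integer entries, so p(x) = det(xI - L) has integer coefficients. Expanding the determinant yields x^7 - 16x^6 + 97x^5 - 282x^4 + 413x^3 - 290x^2 + 77x. The coefficient of x^6 equals -trace(L) = -16, matching the sum of degrees. There is one zero in the spectrum, matching the 1 component.

x^7 - 16x^6 + 97x^5 - 282x^4 + 413x^3 - 290x^2 + 77x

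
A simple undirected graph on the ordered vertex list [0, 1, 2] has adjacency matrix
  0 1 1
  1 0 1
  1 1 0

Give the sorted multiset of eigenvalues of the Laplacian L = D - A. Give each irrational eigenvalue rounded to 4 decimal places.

With the vertex order [0, 1, 2], the degrees are [2, 2, 2], giving D = diag(2, 2, 2) and L = D - A. Since every row of L sums to 0, the all-ones vector is in the kernel and 0 is an eigenvalue. The single zero eigenvalue shows the graph is connected. The largest eigenvalue, 3, is at most the vertex count 3. There is one zero in the spectrum, matching the 1 component.

[0, 3, 3]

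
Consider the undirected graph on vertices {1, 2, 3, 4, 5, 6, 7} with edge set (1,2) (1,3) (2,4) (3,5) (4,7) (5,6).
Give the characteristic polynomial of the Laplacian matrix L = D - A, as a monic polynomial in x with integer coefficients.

x^7 - 12x^6 + 55x^5 - 120x^4 + 126x^3 - 56x^2 + 7x

Reading degrees in the order [1, 2, 3, 4, 5, 6, 7] gives [2, 2, 2, 2, 2, 1, 1]; set D = diag(2, 2, 2, 2, 2, 1, 1) and form L = D - A. Computing det(xI - L) by cofactor expansion (or equivalently via sum-over-permutations) gives x^7 - 12x^6 + 55x^5 - 120x^4 + 126x^3 - 56x^2 + 7x. The coefficient of x^6 equals -trace(L) = -12, matching the sum of degrees. By the matrix-tree theorem the graph has (1/7) * product of the nonzero eigenvalues = 1 spanning tree. There is one zero in the spectrum, matching the 1 component.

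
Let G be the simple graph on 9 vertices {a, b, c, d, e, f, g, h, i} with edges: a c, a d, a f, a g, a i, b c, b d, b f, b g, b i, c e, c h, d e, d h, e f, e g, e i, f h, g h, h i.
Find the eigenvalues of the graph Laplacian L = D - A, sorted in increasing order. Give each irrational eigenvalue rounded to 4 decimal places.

[0, 4, 4, 4, 4, 5, 5, 5, 9]

Each diagonal entry of L is the vertex degree and each off-diagonal entry is -1 where an edge is present, 0 otherwise; in the order [a, b, c, d, e, f, g, h, i] the diagonal is [5, 5, 4, 4, 5, 4, 4, 5, 4]. L is symmetric positive semidefinite, so every eigenvalue is real and nonnegative. The single zero eigenvalue shows the graph is connected. There is one zero in the spectrum, matching the 1 component. By the matrix-tree theorem the graph has (1/9) * product of the nonzero eigenvalues = 32000 spanning trees.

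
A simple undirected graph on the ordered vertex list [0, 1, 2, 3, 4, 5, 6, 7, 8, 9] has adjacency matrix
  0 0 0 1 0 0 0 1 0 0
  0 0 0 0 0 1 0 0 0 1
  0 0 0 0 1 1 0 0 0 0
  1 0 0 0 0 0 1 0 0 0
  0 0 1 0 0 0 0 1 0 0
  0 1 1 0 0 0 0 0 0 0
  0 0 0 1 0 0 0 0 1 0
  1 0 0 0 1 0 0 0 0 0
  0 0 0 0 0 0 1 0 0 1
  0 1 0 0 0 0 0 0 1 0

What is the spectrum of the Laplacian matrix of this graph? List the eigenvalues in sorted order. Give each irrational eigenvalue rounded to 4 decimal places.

Reading degrees in the order [0, 1, 2, 3, 4, 5, 6, 7, 8, 9] gives [2, 2, 2, 2, 2, 2, 2, 2, 2, 2]; set D = diag(2, 2, 2, 2, 2, 2, 2, 2, 2, 2) and form L = D - A. Diagonalising L (or applying a numerical eigensolver to the 10x10 matrix) gives the spectrum above. The eigenvalues sum to 20, which equals trace(L) = 2|E|. There is one zero in the spectrum, matching the 1 component.

[0, 0.3820, 0.3820, 1.3820, 1.3820, 2.6180, 2.6180, 3.6180, 3.6180, 4]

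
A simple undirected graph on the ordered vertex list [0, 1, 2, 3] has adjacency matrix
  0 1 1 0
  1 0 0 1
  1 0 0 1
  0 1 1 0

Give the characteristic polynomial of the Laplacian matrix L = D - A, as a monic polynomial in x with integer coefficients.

x^4 - 8x^3 + 20x^2 - 16x

Each diagonal entry of L is the vertex degree and each off-diagonal entry is -1 where an edge is present, 0 otherwise; in the order [0, 1, 2, 3] the diagonal is [2, 2, 2, 2]. L has integer entries, so p(x) = det(xI - L) has integer coefficients. Expanding the determinant yields x^4 - 8x^3 + 20x^2 - 16x. Since p(0) = det(-L) = 0, x divides p(x). By the matrix-tree theorem the graph has (1/4) * product of the nonzero eigenvalues = 4 spanning trees. The eigenvalues sum to 8, which equals trace(L) = 2|E|.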